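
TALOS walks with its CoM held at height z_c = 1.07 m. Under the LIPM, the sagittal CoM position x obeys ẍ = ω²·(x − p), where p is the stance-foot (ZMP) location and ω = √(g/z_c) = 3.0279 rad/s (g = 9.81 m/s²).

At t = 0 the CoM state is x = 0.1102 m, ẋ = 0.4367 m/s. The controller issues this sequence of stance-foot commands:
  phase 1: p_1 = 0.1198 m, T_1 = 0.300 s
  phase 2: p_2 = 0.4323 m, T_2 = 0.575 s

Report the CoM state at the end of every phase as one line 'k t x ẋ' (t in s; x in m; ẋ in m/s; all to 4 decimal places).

phase 1: p=0.1198, T=0.300, ωT=0.908370, cosh=1.441729, sinh=1.038548; start (x,ẋ)=(0.110200, 0.436700) → end (x,ẋ)=(0.255744, 0.599415)
phase 2: p=0.4323, T=0.575, ωT=1.741042, cosh=2.939312, sinh=2.763974; start (x,ẋ)=(0.255744, 0.599415) → end (x,ẋ)=(0.460515, 0.284265)

1 0.3000 0.2557 0.5994
2 0.8750 0.4605 0.2843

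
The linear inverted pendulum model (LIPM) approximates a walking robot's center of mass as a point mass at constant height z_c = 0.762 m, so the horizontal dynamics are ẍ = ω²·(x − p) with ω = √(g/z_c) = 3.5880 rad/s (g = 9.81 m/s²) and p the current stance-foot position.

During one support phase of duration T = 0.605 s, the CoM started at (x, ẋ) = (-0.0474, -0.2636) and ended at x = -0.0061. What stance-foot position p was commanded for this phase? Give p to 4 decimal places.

ωT = 3.5880·0.605 = 2.170740; cosh(ωT) = 4.439430, sinh(ωT) = 4.325337
x(T) = p + (x₀−p)·cosh(ωT) + (ẋ₀/ω)·sinh(ωT) ⇒ p·(1 − cosh) = x(T) − x₀·cosh − (ẋ₀/ω)·sinh
numerator   = -0.0061 − (-0.0474)·4.439430 − (-0.2636/3.5880)·4.325337 = 0.522099
denominator = 1 − 4.439430 = -3.439430
p = 0.522099 / -3.439430 = -0.1518

p = -0.1518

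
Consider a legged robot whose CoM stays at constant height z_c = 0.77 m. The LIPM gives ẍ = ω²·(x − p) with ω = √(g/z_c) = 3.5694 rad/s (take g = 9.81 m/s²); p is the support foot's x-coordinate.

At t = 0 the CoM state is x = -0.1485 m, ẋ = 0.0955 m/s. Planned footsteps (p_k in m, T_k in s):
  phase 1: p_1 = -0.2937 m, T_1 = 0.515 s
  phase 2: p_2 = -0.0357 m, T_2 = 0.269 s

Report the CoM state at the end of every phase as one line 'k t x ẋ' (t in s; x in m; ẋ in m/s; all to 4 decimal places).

phase 1: p=-0.2937, T=0.515, ωT=1.838241, cosh=3.222285, sinh=3.063188; start (x,ẋ)=(-0.148500, 0.095500) → end (x,ẋ)=(0.256132, 1.895308)
phase 2: p=-0.0357, T=0.269, ωT=0.960169, cosh=1.497483, sinh=1.114654; start (x,ẋ)=(0.256132, 1.895308) → end (x,ẋ)=(0.993181, 3.999286)

1 0.5150 0.2561 1.8953
2 0.7840 0.9932 3.9993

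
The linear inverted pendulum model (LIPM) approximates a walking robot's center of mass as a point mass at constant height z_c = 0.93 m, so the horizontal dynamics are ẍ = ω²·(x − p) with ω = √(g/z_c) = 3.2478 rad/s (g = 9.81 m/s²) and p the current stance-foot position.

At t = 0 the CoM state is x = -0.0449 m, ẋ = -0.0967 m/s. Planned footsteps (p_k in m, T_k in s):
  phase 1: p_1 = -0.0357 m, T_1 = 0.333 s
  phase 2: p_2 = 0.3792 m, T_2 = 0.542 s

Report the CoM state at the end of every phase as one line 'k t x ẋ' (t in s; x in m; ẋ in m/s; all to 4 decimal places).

1 0.3330 -0.0897 -0.1980
2 0.8750 -1.1962 -4.8887

phase 1: p=-0.0357, T=0.333, ωT=1.081517, cosh=1.644116, sinh=1.305035; start (x,ẋ)=(-0.044900, -0.096700) → end (x,ẋ)=(-0.089682, -0.197980)
phase 2: p=0.3792, T=0.542, ωT=1.760308, cosh=2.993109, sinh=2.821117; start (x,ẋ)=(-0.089682, -0.197980) → end (x,ẋ)=(-1.196185, -4.888671)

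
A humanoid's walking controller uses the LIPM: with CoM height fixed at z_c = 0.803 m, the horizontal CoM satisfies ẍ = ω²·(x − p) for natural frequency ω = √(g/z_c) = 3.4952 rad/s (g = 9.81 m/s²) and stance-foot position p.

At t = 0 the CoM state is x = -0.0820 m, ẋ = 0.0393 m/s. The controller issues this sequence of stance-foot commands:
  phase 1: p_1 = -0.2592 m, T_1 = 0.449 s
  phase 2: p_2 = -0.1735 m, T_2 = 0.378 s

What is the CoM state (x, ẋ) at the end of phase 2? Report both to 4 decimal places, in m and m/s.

phase 1: p=-0.2592, T=0.449, ωT=1.569345, cosh=2.505841, sinh=2.297659; start (x,ẋ)=(-0.082000, 0.039300) → end (x,ẋ)=(0.210670, 1.521533)
phase 2: p=-0.1735, T=0.378, ωT=1.321186, cosh=2.007340, sinh=1.740522; start (x,ẋ)=(0.210670, 1.521533) → end (x,ẋ)=(1.355345, 5.391322)

x = 1.3553, ẋ = 5.3913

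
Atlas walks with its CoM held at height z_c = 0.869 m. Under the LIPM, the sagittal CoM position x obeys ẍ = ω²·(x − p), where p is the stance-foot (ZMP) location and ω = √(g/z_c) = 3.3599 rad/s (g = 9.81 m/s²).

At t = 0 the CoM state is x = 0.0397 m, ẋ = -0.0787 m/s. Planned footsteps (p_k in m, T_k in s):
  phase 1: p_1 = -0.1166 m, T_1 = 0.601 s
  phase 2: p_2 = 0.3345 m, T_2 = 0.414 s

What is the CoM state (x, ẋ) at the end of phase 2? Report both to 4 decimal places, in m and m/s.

x = 1.3863, ẋ = 3.8910

phase 1: p=-0.1166, T=0.601, ωT=2.019300, cosh=3.832899, sinh=3.700150; start (x,ẋ)=(0.039700, -0.078700) → end (x,ẋ)=(0.395812, 1.641494)
phase 2: p=0.3345, T=0.414, ωT=1.390999, cosh=2.133844, sinh=1.885017; start (x,ẋ)=(0.395812, 1.641494) → end (x,ẋ)=(1.386264, 3.891011)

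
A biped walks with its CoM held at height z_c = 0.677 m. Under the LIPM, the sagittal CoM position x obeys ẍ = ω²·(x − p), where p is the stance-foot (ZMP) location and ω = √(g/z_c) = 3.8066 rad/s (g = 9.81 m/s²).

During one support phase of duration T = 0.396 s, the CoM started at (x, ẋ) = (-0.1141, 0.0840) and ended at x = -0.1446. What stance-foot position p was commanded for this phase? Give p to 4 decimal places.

p = -0.0572

ωT = 3.8066·0.396 = 1.507414; cosh(ωT) = 2.368260, sinh(ωT) = 2.146778
x(T) = p + (x₀−p)·cosh(ωT) + (ẋ₀/ω)·sinh(ωT) ⇒ p·(1 − cosh) = x(T) − x₀·cosh − (ẋ₀/ω)·sinh
numerator   = -0.1446 − (-0.1141)·2.368260 − (0.0840/3.8066)·2.146778 = 0.078246
denominator = 1 − 2.368260 = -1.368260
p = 0.078246 / -1.368260 = -0.0572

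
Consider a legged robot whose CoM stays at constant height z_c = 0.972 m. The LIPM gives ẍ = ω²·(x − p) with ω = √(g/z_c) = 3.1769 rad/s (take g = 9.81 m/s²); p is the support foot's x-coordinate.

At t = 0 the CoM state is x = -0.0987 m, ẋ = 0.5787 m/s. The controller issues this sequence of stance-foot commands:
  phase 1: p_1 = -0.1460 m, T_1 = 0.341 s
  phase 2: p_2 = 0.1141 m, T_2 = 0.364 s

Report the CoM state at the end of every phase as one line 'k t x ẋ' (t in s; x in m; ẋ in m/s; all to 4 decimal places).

1 0.3410 0.1701 1.1494
2 0.7050 0.7300 2.2623

phase 1: p=-0.1460, T=0.341, ωT=1.083323, cosh=1.646475, sinh=1.308006; start (x,ẋ)=(-0.098700, 0.578700) → end (x,ẋ)=(0.170143, 1.149366)
phase 2: p=0.1141, T=0.364, ωT=1.156392, cosh=1.746531, sinh=1.431912; start (x,ẋ)=(0.170143, 1.149366) → end (x,ẋ)=(0.730030, 2.262345)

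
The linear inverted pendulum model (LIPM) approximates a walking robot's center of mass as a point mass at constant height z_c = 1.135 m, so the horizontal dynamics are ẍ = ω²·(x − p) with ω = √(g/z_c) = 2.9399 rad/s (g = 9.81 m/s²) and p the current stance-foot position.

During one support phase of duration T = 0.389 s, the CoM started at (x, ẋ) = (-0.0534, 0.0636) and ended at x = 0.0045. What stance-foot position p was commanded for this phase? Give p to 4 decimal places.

p = -0.0910

ωT = 2.9399·0.389 = 1.143621; cosh(ωT) = 1.728387, sinh(ωT) = 1.409724
x(T) = p + (x₀−p)·cosh(ωT) + (ẋ₀/ω)·sinh(ωT) ⇒ p·(1 − cosh) = x(T) − x₀·cosh − (ẋ₀/ω)·sinh
numerator   = 0.0045 − (-0.0534)·1.728387 − (0.0636/2.9399)·1.409724 = 0.066299
denominator = 1 − 1.728387 = -0.728387
p = 0.066299 / -0.728387 = -0.0910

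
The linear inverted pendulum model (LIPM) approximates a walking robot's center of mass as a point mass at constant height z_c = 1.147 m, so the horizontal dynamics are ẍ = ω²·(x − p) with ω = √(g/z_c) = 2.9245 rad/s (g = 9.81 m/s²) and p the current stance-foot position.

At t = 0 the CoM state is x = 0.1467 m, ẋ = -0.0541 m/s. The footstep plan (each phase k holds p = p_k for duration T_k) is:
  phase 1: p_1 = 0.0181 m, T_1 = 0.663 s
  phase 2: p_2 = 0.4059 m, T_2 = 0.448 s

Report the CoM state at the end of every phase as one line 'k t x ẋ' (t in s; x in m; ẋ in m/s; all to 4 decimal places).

phase 1: p=0.0181, T=0.663, ωT=1.938944, cosh=3.547629, sinh=3.403774; start (x,ẋ)=(0.146700, -0.054100) → end (x,ẋ)=(0.411359, 1.088201)
phase 2: p=0.4059, T=0.448, ωT=1.310176, cosh=1.988299, sinh=1.718527; start (x,ẋ)=(0.411359, 1.088201) → end (x,ẋ)=(1.056215, 2.191106)

1 0.6630 0.4114 1.0882
2 1.1110 1.0562 2.1911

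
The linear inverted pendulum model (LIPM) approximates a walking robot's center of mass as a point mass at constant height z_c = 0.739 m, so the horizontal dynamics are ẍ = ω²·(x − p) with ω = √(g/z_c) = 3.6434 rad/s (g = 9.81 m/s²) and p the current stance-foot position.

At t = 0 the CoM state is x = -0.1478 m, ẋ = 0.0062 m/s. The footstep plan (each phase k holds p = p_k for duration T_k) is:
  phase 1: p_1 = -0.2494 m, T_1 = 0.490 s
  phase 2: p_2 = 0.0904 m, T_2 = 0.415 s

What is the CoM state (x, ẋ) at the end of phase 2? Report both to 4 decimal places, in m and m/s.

phase 1: p=-0.2494, T=0.490, ωT=1.785266, cosh=3.064459, sinh=2.896706; start (x,ẋ)=(-0.147800, 0.006200) → end (x,ẋ)=(0.066878, 1.091272)
phase 2: p=0.0904, T=0.415, ωT=1.512011, cosh=2.378155, sinh=2.157689; start (x,ẋ)=(0.066878, 1.091272) → end (x,ẋ)=(0.680733, 2.410302)

x = 0.6807, ẋ = 2.4103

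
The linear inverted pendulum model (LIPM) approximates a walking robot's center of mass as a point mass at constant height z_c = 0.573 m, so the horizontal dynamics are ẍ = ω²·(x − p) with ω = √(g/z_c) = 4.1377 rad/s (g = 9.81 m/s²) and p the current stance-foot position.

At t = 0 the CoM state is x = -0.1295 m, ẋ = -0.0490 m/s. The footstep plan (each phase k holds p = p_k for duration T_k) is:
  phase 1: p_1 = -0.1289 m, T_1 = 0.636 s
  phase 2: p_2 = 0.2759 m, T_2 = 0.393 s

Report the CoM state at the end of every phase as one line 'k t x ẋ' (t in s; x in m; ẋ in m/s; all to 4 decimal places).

1 0.6360 -0.2149 -0.3594
2 1.0290 -1.2324 -5.9119

phase 1: p=-0.1289, T=0.636, ωT=2.631577, cosh=6.983817, sinh=6.911852; start (x,ẋ)=(-0.129500, -0.049000) → end (x,ẋ)=(-0.214943, -0.359367)
phase 2: p=0.2759, T=0.393, ωT=1.626116, cosh=2.640391, sinh=2.443699; start (x,ẋ)=(-0.214943, -0.359367) → end (x,ẋ)=(-1.232356, -5.911923)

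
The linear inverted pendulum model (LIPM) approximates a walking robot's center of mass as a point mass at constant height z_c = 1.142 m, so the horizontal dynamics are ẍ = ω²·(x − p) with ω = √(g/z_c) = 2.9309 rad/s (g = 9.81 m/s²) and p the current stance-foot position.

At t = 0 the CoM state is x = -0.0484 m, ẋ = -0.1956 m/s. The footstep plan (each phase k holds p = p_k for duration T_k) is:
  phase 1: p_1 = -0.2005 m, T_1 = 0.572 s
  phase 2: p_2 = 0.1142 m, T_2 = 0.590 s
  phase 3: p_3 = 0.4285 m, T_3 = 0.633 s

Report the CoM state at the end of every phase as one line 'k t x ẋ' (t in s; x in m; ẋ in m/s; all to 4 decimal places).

phase 1: p=-0.2005, T=0.572, ωT=1.676475, cosh=2.766853, sinh=2.579821; start (x,ẋ)=(-0.048400, -0.195600) → end (x,ẋ)=(0.048168, 0.608862)
phase 2: p=0.1142, T=0.590, ωT=1.729231, cosh=2.906869, sinh=2.729449; start (x,ẋ)=(0.048168, 0.608862) → end (x,ẋ)=(0.489267, 1.241646)
phase 3: p=0.4285, T=0.633, ωT=1.855260, cosh=3.274885, sinh=3.118473; start (x,ẋ)=(0.489267, 1.241646) → end (x,ẋ)=(1.948615, 4.621656)

1 0.5720 0.0482 0.6089
2 1.1620 0.4893 1.2416
3 1.7950 1.9486 4.6217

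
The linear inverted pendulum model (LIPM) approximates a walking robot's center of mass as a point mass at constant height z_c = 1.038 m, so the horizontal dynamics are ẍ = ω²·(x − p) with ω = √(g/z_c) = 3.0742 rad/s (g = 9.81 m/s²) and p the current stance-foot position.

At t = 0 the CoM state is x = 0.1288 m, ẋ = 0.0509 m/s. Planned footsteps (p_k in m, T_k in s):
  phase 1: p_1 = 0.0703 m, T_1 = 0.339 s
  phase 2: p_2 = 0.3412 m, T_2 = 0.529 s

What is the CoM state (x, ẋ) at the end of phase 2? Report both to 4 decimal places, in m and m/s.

phase 1: p=0.0703, T=0.339, ωT=1.042154, cosh=1.594006, sinh=1.241311; start (x,ẋ)=(0.128800, 0.050900) → end (x,ẋ)=(0.184102, 0.304373)
phase 2: p=0.3412, T=0.529, ωT=1.626252, cosh=2.640723, sinh=2.444057; start (x,ẋ)=(0.184102, 0.304373) → end (x,ẋ)=(0.168331, -0.376595)

x = 0.1683, ẋ = -0.3766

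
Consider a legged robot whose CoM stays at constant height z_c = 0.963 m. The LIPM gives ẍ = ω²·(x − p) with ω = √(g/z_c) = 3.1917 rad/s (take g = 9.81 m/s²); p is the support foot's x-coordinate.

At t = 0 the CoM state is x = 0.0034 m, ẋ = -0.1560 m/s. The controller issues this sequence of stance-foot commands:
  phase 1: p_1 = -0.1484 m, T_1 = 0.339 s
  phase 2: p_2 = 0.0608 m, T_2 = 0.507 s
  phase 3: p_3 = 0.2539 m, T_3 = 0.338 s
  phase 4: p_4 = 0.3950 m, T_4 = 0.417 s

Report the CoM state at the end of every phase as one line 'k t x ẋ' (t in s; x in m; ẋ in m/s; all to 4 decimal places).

1 0.3390 0.0374 0.3761
2 0.8460 0.2851 0.8052
3 1.1840 0.6331 1.4503
4 1.6010 1.6769 4.2740

phase 1: p=-0.1484, T=0.339, ωT=1.081986, cosh=1.644728, sinh=1.305806; start (x,ẋ)=(0.003400, -0.156000) → end (x,ẋ)=(0.037446, 0.376086)
phase 2: p=0.0608, T=0.507, ωT=1.618192, cosh=2.621109, sinh=2.422853; start (x,ẋ)=(0.037446, 0.376086) → end (x,ẋ)=(0.285077, 0.805166)
phase 3: p=0.2539, T=0.338, ωT=1.078795, cosh=1.640569, sinh=1.300564; start (x,ẋ)=(0.285077, 0.805166) → end (x,ẋ)=(0.633140, 1.450347)
phase 4: p=0.3950, T=0.417, ωT=1.330939, cosh=2.024412, sinh=1.760183; start (x,ẋ)=(0.633140, 1.450347) → end (x,ẋ)=(1.676942, 4.273966)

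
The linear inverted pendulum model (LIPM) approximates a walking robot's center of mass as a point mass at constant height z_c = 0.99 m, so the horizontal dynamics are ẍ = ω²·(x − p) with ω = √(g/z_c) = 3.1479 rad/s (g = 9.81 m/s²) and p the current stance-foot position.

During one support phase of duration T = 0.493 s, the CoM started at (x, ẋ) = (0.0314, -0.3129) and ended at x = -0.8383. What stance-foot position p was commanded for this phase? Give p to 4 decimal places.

p = 0.4717

ωT = 3.1479·0.493 = 1.551915; cosh(ωT) = 2.466171, sinh(ωT) = 2.254329
x(T) = p + (x₀−p)·cosh(ωT) + (ẋ₀/ω)·sinh(ωT) ⇒ p·(1 − cosh) = x(T) − x₀·cosh − (ẋ₀/ω)·sinh
numerator   = -0.8383 − (0.0314)·2.466171 − (-0.3129/3.1479)·2.254329 = -0.691658
denominator = 1 − 2.466171 = -1.466171
p = -0.691658 / -1.466171 = 0.4717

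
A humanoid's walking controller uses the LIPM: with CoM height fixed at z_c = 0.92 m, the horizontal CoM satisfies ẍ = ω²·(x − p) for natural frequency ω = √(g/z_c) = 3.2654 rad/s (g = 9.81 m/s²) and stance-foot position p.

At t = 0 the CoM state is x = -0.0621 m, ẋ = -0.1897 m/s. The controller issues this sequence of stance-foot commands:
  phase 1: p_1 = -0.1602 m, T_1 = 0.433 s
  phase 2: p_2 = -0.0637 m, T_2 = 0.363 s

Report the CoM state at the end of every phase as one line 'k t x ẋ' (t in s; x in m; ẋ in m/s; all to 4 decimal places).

1 0.4330 -0.0590 0.2066
2 0.7960 0.0386 0.3925

phase 1: p=-0.1602, T=0.433, ωT=1.413918, cosh=2.177612, sinh=1.934424; start (x,ẋ)=(-0.062100, -0.189700) → end (x,ẋ)=(-0.058955, 0.206572)
phase 2: p=-0.0637, T=0.363, ωT=1.185340, cosh=1.788721, sinh=1.483079; start (x,ẋ)=(-0.058955, 0.206572) → end (x,ẋ)=(0.038609, 0.392481)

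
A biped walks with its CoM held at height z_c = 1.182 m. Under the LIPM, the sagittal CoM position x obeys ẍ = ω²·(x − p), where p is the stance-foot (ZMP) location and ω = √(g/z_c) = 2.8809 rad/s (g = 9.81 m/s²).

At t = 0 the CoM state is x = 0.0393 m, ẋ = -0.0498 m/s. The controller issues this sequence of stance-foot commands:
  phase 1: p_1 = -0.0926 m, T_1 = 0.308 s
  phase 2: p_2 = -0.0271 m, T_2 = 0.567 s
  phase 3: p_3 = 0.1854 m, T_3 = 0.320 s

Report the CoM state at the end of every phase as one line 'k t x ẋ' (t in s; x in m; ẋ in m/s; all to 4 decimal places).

phase 1: p=-0.0926, T=0.308, ωT=0.887317, cosh=1.420182, sinh=1.008423; start (x,ẋ)=(0.039300, -0.049800) → end (x,ẋ)=(0.077290, 0.312466)
phase 2: p=-0.0271, T=0.567, ωT=1.633470, cosh=2.658434, sinh=2.463183; start (x,ẋ)=(0.077290, 0.312466) → end (x,ẋ)=(0.517575, 1.571443)
phase 3: p=0.1854, T=0.320, ωT=0.921888, cosh=1.455900, sinh=1.058133; start (x,ẋ)=(0.517575, 1.571443) → end (x,ẋ)=(1.246192, 3.300456)

1 0.3080 0.0773 0.3125
2 0.8750 0.5176 1.5714
3 1.1950 1.2462 3.3005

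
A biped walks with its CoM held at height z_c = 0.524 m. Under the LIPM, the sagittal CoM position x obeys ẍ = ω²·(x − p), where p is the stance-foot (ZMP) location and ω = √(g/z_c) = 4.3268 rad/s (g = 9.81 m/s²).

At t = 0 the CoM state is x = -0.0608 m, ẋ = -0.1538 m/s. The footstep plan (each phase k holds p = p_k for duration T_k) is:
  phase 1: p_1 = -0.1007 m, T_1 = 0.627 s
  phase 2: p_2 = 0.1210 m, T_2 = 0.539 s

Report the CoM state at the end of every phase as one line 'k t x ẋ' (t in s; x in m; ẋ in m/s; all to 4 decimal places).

phase 1: p=-0.1007, T=0.627, ωT=2.712904, cosh=7.569661, sinh=7.503317; start (x,ẋ)=(-0.060800, -0.153800) → end (x,ẋ)=(-0.065383, 0.131154)
phase 2: p=0.1210, T=0.539, ωT=2.332145, cosh=5.198550, sinh=5.101463; start (x,ẋ)=(-0.065383, 0.131154) → end (x,ẋ)=(-0.693285, -3.432218)

1 0.6270 -0.0654 0.1312
2 1.1660 -0.6933 -3.4322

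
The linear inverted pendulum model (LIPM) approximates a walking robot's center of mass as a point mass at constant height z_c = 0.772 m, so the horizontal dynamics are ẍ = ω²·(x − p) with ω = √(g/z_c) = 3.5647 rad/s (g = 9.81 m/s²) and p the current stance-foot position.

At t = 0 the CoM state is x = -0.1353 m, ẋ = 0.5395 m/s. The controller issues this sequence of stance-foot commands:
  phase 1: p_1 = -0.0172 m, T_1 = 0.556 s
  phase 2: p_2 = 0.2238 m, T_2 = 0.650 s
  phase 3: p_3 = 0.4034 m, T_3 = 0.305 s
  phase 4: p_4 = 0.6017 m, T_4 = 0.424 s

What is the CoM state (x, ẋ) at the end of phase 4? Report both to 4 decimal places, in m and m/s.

x = -1.0669, ẋ = -5.7374

phase 1: p=-0.0172, T=0.556, ωT=1.981973, cosh=3.697423, sinh=3.559626; start (x,ẋ)=(-0.135300, 0.539500) → end (x,ẋ)=(0.084866, 0.496189)
phase 2: p=0.2238, T=0.650, ωT=2.317055, cosh=5.122157, sinh=5.023594; start (x,ẋ)=(0.084866, 0.496189) → end (x,ẋ)=(0.211420, 0.053590)
phase 3: p=0.4034, T=0.305, ωT=1.087233, cosh=1.651603, sinh=1.314455; start (x,ẋ)=(0.211420, 0.053590) → end (x,ẋ)=(0.106086, -0.811039)
phase 4: p=0.6017, T=0.424, ωT=1.511433, cosh=2.376908, sinh=2.156314; start (x,ẋ)=(0.106086, -0.811039) → end (x,ẋ)=(-1.066931, -5.737353)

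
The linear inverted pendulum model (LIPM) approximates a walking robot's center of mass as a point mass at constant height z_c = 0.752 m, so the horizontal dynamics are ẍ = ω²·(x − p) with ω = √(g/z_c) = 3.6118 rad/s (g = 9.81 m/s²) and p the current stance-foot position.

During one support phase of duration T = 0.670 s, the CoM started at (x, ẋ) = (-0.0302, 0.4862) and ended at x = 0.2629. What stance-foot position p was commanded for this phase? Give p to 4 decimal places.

p = 0.0679

ωT = 3.6118·0.670 = 2.419906; cosh(ωT) = 5.666866, sinh(ωT) = 5.577936
x(T) = p + (x₀−p)·cosh(ωT) + (ẋ₀/ω)·sinh(ωT) ⇒ p·(1 − cosh) = x(T) − x₀·cosh − (ẋ₀/ω)·sinh
numerator   = 0.2629 − (-0.0302)·5.666866 − (0.4862/3.6118)·5.577936 = -0.316831
denominator = 1 − 5.666866 = -4.666866
p = -0.316831 / -4.666866 = 0.0679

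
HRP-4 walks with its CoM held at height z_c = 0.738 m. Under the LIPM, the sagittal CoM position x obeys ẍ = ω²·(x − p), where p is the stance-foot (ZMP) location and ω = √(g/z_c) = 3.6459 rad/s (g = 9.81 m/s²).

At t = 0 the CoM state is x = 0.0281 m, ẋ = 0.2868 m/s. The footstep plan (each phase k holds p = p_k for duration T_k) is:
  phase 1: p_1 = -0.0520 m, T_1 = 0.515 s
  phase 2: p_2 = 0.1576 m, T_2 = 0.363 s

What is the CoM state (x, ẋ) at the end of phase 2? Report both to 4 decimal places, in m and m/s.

phase 1: p=-0.0520, T=0.515, ωT=1.877639, cosh=3.345499, sinh=3.192548; start (x,ẋ)=(0.028100, 0.286800) → end (x,ẋ)=(0.467112, 1.891830)
phase 2: p=0.1576, T=0.363, ωT=1.323462, cosh=2.011307, sinh=1.745095; start (x,ẋ)=(0.467112, 1.891830) → end (x,ẋ)=(1.685641, 5.774304)

x = 1.6856, ẋ = 5.7743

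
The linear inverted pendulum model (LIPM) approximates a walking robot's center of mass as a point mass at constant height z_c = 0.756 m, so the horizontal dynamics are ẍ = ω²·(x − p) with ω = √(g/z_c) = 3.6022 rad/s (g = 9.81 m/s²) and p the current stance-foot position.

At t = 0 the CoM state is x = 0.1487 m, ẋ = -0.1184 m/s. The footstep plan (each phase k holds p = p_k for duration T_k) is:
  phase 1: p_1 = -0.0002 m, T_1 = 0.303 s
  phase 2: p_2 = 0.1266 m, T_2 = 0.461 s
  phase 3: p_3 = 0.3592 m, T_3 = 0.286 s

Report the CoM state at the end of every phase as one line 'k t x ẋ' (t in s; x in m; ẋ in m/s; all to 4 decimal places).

1 0.3030 0.2031 0.5126
2 0.7640 0.6961 2.0965
3 1.0500 1.6027 4.7946

phase 1: p=-0.0002, T=0.303, ωT=1.091467, cosh=1.657182, sinh=1.321458; start (x,ẋ)=(0.148700, -0.118400) → end (x,ẋ)=(0.203120, 0.512577)
phase 2: p=0.1266, T=0.461, ωT=1.660614, cosh=2.726282, sinh=2.536260; start (x,ẋ)=(0.203120, 0.512577) → end (x,ẋ)=(0.696112, 2.096521)
phase 3: p=0.3592, T=0.286, ωT=1.030229, cosh=1.579317, sinh=1.222391; start (x,ẋ)=(0.696112, 2.096521) → end (x,ẋ)=(1.602737, 4.794596)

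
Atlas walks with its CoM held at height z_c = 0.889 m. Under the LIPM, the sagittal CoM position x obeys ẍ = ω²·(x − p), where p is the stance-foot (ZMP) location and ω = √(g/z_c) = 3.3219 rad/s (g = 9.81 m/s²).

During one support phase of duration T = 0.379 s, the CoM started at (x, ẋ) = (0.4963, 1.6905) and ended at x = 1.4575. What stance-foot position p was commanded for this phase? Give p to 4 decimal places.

ωT = 3.3219·0.379 = 1.259000; cosh(ωT) = 1.902918, sinh(ωT) = 1.618980
x(T) = p + (x₀−p)·cosh(ωT) + (ẋ₀/ω)·sinh(ωT) ⇒ p·(1 − cosh) = x(T) − x₀·cosh − (ẋ₀/ω)·sinh
numerator   = 1.4575 − (0.4963)·1.902918 − (1.6905/3.3219)·1.618980 = -0.310810
denominator = 1 − 1.902918 = -0.902918
p = -0.310810 / -0.902918 = 0.3442

p = 0.3442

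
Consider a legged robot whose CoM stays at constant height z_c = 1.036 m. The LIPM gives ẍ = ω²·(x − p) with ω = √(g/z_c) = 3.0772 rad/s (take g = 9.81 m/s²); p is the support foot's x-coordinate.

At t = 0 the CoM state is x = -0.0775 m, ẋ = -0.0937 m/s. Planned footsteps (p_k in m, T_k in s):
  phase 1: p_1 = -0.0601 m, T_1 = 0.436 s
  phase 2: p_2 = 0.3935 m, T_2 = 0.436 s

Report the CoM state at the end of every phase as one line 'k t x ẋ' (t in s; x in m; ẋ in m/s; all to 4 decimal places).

1 0.4360 -0.1499 -0.2869
2 0.8720 -0.8830 -3.5660

phase 1: p=-0.0601, T=0.436, ωT=1.341659, cosh=2.043398, sinh=1.781987; start (x,ẋ)=(-0.077500, -0.093700) → end (x,ẋ)=(-0.149916, -0.286880)
phase 2: p=0.3935, T=0.436, ωT=1.341659, cosh=2.043398, sinh=1.781987; start (x,ẋ)=(-0.149916, -0.286880) → end (x,ẋ)=(-0.883046, -3.566049)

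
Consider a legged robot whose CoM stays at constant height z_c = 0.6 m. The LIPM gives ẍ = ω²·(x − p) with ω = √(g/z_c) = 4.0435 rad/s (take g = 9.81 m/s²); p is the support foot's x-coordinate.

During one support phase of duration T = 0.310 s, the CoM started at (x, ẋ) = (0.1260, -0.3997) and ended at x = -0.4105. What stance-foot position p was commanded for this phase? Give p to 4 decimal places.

ωT = 4.0435·0.310 = 1.253485; cosh(ωT) = 1.894018, sinh(ωT) = 1.608510
x(T) = p + (x₀−p)·cosh(ωT) + (ẋ₀/ω)·sinh(ωT) ⇒ p·(1 − cosh) = x(T) − x₀·cosh − (ẋ₀/ω)·sinh
numerator   = -0.4105 − (0.1260)·1.894018 − (-0.3997/4.0435)·1.608510 = -0.490145
denominator = 1 − 1.894018 = -0.894018
p = -0.490145 / -0.894018 = 0.5482

p = 0.5482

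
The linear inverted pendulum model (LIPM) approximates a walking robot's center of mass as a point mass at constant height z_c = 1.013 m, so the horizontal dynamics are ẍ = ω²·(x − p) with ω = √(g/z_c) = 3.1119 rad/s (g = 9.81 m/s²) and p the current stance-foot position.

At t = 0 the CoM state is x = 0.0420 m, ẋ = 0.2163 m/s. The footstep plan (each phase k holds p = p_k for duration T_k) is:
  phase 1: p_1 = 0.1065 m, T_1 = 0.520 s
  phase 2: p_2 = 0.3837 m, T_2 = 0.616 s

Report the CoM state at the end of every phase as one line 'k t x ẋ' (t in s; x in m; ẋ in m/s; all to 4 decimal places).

phase 1: p=0.1065, T=0.520, ωT=1.618188, cosh=2.621100, sinh=2.422842; start (x,ẋ)=(0.042000, 0.216300) → end (x,ẋ)=(0.105844, 0.080637)
phase 2: p=0.3837, T=0.616, ωT=1.916930, cosh=3.473555, sinh=3.326498; start (x,ẋ)=(0.105844, 0.080637) → end (x,ẋ)=(-0.495249, -2.596188)

1 0.5200 0.1058 0.0806
2 1.1360 -0.4952 -2.5962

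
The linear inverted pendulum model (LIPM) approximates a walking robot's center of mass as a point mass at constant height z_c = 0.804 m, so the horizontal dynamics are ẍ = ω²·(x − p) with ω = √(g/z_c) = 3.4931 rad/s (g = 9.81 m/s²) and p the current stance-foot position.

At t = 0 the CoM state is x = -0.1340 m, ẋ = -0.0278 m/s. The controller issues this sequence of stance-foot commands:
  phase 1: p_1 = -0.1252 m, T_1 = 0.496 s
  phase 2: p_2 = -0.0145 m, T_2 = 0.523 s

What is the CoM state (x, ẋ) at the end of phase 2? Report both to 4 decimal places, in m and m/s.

x = -0.6619, ẋ = -2.1991

phase 1: p=-0.1252, T=0.496, ωT=1.732578, cosh=2.916020, sinh=2.739192; start (x,ẋ)=(-0.134000, -0.027800) → end (x,ẋ)=(-0.172661, -0.165266)
phase 2: p=-0.0145, T=0.523, ωT=1.826891, cosh=3.187725, sinh=3.026812; start (x,ẋ)=(-0.172661, -0.165266) → end (x,ẋ)=(-0.661879, -2.199052)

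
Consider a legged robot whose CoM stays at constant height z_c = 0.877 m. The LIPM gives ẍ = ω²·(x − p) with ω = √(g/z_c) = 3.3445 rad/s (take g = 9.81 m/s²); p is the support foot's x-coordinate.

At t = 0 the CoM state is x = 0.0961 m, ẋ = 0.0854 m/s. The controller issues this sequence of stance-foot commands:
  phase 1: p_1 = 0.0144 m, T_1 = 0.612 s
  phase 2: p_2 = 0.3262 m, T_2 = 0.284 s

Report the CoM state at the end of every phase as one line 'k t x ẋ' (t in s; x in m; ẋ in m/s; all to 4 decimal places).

phase 1: p=0.0144, T=0.612, ωT=2.046834, cosh=3.936245, sinh=3.807102; start (x,ẋ)=(0.096100, 0.085400) → end (x,ẋ)=(0.433204, 1.376429)
phase 2: p=0.3262, T=0.284, ωT=0.949838, cosh=1.486047, sinh=1.099244; start (x,ẋ)=(0.433204, 1.376429) → end (x,ẋ)=(0.937606, 2.438829)

1 0.6120 0.4332 1.3764
2 0.8960 0.9376 2.4388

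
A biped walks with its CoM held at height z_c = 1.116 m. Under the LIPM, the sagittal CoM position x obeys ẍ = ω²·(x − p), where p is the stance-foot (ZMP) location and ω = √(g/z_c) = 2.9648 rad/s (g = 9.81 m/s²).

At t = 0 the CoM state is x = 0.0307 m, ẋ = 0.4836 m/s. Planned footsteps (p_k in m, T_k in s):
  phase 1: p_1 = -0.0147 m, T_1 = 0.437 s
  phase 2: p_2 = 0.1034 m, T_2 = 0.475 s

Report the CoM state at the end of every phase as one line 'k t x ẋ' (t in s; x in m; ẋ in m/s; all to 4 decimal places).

1 0.4370 0.3501 1.1770
2 0.9120 1.4009 3.9559

phase 1: p=-0.0147, T=0.437, ωT=1.295618, cosh=1.963490, sinh=1.689761; start (x,ẋ)=(0.030700, 0.483600) → end (x,ẋ)=(0.350066, 1.176989)
phase 2: p=0.1034, T=0.475, ωT=1.408280, cosh=2.166740, sinh=1.922176; start (x,ẋ)=(0.350066, 1.176989) → end (x,ẋ)=(1.400941, 3.955946)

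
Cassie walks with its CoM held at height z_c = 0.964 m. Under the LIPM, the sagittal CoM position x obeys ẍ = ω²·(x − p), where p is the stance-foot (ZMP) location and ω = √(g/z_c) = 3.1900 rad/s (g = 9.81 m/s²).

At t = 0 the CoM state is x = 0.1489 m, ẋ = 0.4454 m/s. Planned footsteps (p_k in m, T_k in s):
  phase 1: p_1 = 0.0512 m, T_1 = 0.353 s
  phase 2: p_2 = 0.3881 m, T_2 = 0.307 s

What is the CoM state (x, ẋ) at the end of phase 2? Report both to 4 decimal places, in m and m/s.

phase 1: p=0.0512, T=0.353, ωT=1.126070, cosh=1.703910, sinh=1.379605; start (x,ẋ)=(0.148900, 0.445400) → end (x,ẋ)=(0.410298, 1.188893)
phase 2: p=0.3881, T=0.307, ωT=0.979330, cosh=1.519117, sinh=1.143555; start (x,ẋ)=(0.410298, 1.188893) → end (x,ẋ)=(0.848016, 1.887044)

x = 0.8480, ẋ = 1.8870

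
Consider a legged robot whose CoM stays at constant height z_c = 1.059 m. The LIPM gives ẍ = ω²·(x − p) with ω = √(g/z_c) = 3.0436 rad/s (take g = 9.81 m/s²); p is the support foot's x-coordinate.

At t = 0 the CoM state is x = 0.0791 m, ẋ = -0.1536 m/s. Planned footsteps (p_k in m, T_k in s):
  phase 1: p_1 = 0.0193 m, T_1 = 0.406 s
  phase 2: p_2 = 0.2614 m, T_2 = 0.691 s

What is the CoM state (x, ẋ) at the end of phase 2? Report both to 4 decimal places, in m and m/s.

x = -0.6115, ẋ = -2.5787

phase 1: p=0.0193, T=0.406, ωT=1.235702, cosh=1.865711, sinh=1.575080; start (x,ẋ)=(0.079100, -0.153600) → end (x,ẋ)=(0.051381, 0.000103)
phase 2: p=0.2614, T=0.691, ωT=2.103128, cosh=4.156912, sinh=4.034838; start (x,ẋ)=(0.051381, 0.000103) → end (x,ẋ)=(-0.611496, -2.578701)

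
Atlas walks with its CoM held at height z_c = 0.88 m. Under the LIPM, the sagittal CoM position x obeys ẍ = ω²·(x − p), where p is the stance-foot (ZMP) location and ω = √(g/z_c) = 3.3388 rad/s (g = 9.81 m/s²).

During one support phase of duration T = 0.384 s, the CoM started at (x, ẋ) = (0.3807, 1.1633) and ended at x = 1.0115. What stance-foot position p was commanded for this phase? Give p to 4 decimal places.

p = 0.3262

ωT = 3.3388·0.384 = 1.282099; cosh(ωT) = 1.940826, sinh(ωT) = 1.663372
x(T) = p + (x₀−p)·cosh(ωT) + (ẋ₀/ω)·sinh(ωT) ⇒ p·(1 − cosh) = x(T) − x₀·cosh − (ẋ₀/ω)·sinh
numerator   = 1.0115 − (0.3807)·1.940826 − (1.1633/3.3388)·1.663372 = -0.306922
denominator = 1 − 1.940826 = -0.940826
p = -0.306922 / -0.940826 = 0.3262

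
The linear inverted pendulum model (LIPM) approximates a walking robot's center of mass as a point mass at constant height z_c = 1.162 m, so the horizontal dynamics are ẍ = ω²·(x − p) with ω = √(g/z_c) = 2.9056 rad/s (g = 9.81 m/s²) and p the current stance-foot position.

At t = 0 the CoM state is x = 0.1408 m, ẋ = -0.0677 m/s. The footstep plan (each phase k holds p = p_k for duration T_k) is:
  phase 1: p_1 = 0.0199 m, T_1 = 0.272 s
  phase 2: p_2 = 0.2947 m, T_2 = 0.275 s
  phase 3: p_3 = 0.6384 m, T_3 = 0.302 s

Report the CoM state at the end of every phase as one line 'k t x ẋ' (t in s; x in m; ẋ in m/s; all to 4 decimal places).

phase 1: p=0.0199, T=0.272, ωT=0.790323, cosh=1.328903, sinh=0.875205; start (x,ẋ)=(0.140800, -0.067700) → end (x,ẋ)=(0.160172, 0.217482)
phase 2: p=0.2947, T=0.275, ωT=0.799040, cosh=1.336583, sinh=0.886822; start (x,ẋ)=(0.160172, 0.217482) → end (x,ẋ)=(0.181270, -0.055962)
phase 3: p=0.6384, T=0.302, ωT=0.877491, cosh=1.410342, sinh=0.994517; start (x,ẋ)=(0.181270, -0.055962) → end (x,ẋ)=(-0.025464, -1.399879)

1 0.2720 0.1602 0.2175
2 0.5470 0.1813 -0.0560
3 0.8490 -0.0255 -1.3999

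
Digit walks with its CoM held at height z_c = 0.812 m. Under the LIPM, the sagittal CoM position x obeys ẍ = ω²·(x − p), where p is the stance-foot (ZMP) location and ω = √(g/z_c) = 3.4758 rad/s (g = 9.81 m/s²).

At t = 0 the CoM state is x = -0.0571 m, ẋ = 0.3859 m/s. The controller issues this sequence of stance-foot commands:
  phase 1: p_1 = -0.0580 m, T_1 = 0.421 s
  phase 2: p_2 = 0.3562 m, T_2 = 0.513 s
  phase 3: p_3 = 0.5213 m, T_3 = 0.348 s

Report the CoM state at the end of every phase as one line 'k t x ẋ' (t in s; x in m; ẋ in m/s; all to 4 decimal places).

1 0.4210 0.1710 0.8846
2 0.9340 0.5255 0.8453
3 1.2820 0.9002 1.5649

phase 1: p=-0.0580, T=0.421, ωT=1.463312, cosh=2.275856, sinh=2.044388; start (x,ẋ)=(-0.057100, 0.385900) → end (x,ẋ)=(0.171026, 0.884648)
phase 2: p=0.3562, T=0.513, ωT=1.783085, cosh=3.058150, sinh=2.890031; start (x,ẋ)=(0.171026, 0.884648) → end (x,ẋ)=(0.525471, 0.845282)
phase 3: p=0.5213, T=0.348, ωT=1.209578, cosh=1.825197, sinh=1.526874; start (x,ẋ)=(0.525471, 0.845282) → end (x,ẋ)=(0.900233, 1.564940)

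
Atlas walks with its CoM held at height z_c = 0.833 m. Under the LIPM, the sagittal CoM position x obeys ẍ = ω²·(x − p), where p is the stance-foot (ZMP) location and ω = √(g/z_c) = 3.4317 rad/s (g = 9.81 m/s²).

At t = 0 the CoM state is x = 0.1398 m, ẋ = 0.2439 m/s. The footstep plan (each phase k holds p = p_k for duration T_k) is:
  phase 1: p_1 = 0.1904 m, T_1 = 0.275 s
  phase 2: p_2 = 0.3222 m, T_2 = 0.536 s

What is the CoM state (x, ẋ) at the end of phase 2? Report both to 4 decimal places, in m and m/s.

phase 1: p=0.1904, T=0.275, ωT=0.943718, cosh=1.479347, sinh=1.090169; start (x,ẋ)=(0.139800, 0.243900) → end (x,ẋ)=(0.193026, 0.171511)
phase 2: p=0.3222, T=0.536, ωT=1.839391, cosh=3.225810, sinh=3.066896; start (x,ẋ)=(0.193026, 0.171511) → end (x,ẋ)=(0.058789, -0.806248)

x = 0.0588, ẋ = -0.8062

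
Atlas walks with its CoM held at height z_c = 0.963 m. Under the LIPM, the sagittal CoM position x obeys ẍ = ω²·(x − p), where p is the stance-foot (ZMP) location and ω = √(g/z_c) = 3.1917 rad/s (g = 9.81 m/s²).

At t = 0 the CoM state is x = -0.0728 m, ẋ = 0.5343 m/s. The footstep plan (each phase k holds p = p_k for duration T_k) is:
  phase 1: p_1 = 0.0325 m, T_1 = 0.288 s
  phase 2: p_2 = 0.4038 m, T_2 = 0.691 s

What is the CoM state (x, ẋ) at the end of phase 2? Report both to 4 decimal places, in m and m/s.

x = -0.6008, ẋ = -3.0376

phase 1: p=0.0325, T=0.288, ωT=0.919210, cosh=1.453071, sinh=1.054237; start (x,ẋ)=(-0.072800, 0.534300) → end (x,ẋ)=(0.055974, 0.422062)
phase 2: p=0.4038, T=0.691, ωT=2.205465, cosh=4.592333, sinh=4.482134; start (x,ẋ)=(0.055974, 0.422062) → end (x,ẋ)=(-0.600828, -3.037622)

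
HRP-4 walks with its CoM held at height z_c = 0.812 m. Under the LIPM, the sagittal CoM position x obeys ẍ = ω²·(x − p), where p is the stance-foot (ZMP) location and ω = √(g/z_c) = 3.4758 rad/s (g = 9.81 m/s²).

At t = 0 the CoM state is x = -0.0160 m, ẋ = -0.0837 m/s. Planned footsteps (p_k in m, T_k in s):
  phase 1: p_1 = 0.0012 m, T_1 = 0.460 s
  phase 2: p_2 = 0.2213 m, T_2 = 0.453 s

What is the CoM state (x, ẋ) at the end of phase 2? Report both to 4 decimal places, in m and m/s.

x = -0.8258, ẋ = -3.4821

phase 1: p=0.0012, T=0.460, ωT=1.598868, cosh=2.574777, sinh=2.372652; start (x,ẋ)=(-0.016000, -0.083700) → end (x,ẋ)=(-0.100221, -0.357355)
phase 2: p=0.2213, T=0.453, ωT=1.574537, cosh=2.517805, sinh=2.310702; start (x,ẋ)=(-0.100221, -0.357355) → end (x,ẋ)=(-0.825797, -3.482062)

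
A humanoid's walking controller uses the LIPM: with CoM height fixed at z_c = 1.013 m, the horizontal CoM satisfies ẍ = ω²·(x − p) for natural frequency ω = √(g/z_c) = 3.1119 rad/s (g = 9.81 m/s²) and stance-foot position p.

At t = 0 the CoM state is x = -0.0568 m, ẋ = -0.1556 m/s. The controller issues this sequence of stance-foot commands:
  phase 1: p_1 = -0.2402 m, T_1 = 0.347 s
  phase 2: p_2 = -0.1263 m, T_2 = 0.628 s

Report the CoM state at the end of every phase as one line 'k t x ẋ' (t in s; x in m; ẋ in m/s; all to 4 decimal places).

phase 1: p=-0.2402, T=0.347, ωT=1.079829, cosh=1.641915, sinh=1.302262; start (x,ẋ)=(-0.056800, -0.155600) → end (x,ẋ)=(-0.004188, 0.487748)
phase 2: p=-0.1263, T=0.628, ωT=1.954273, cosh=3.600227, sinh=3.458560; start (x,ẋ)=(-0.004188, 0.487748) → end (x,ẋ)=(0.855413, 3.070258)

1 0.3470 -0.0042 0.4877
2 0.9750 0.8554 3.0703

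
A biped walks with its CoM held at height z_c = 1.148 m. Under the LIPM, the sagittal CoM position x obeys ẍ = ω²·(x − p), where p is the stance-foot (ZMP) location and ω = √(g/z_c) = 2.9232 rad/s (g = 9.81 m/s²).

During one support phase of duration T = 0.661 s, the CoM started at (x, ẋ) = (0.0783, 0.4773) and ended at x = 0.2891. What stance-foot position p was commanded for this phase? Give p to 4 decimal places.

p = 0.2134

ωT = 2.9232·0.661 = 1.932235; cosh(ωT) = 3.524876, sinh(ωT) = 3.380051
x(T) = p + (x₀−p)·cosh(ωT) + (ẋ₀/ω)·sinh(ωT) ⇒ p·(1 − cosh) = x(T) − x₀·cosh − (ẋ₀/ω)·sinh
numerator   = 0.2891 − (0.0783)·3.524876 − (0.4773/2.9232)·3.380051 = -0.538792
denominator = 1 − 3.524876 = -2.524876
p = -0.538792 / -2.524876 = 0.2134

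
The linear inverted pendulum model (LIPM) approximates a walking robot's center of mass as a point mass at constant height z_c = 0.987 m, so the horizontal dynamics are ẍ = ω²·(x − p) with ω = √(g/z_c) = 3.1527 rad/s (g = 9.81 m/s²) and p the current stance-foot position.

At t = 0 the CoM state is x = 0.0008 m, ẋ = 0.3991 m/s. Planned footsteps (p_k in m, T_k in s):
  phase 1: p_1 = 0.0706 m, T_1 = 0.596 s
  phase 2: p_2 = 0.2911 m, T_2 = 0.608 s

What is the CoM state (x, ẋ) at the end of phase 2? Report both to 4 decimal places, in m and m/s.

phase 1: p=0.0706, T=0.596, ωT=1.879009, cosh=3.349878, sinh=3.197137; start (x,ẋ)=(0.000800, 0.399100) → end (x,ẋ)=(0.241504, 0.633379)
phase 2: p=0.2911, T=0.608, ωT=1.916842, cosh=3.473260, sinh=3.326189; start (x,ẋ)=(0.241504, 0.633379) → end (x,ẋ)=(0.787073, 1.679801)

x = 0.7871, ẋ = 1.6798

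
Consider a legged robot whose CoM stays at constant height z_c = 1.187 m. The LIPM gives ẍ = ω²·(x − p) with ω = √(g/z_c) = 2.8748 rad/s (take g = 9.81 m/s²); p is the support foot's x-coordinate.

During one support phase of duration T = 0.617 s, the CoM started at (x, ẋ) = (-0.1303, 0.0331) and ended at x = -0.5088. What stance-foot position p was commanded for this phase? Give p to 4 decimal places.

ωT = 2.8748·0.617 = 1.773752; cosh(ωT) = 3.031307, sinh(ωT) = 2.861612
x(T) = p + (x₀−p)·cosh(ωT) + (ẋ₀/ω)·sinh(ωT) ⇒ p·(1 − cosh) = x(T) − x₀·cosh − (ẋ₀/ω)·sinh
numerator   = -0.5088 − (-0.1303)·3.031307 − (0.0331/2.8748)·2.861612 = -0.146769
denominator = 1 − 3.031307 = -2.031307
p = -0.146769 / -2.031307 = 0.0723

p = 0.0723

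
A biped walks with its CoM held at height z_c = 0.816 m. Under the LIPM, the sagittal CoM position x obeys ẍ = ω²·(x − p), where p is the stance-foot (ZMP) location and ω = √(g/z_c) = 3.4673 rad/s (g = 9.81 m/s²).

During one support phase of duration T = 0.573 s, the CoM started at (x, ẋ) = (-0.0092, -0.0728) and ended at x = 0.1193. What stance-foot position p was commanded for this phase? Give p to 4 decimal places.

ωT = 3.4673·0.573 = 1.986763; cosh(ωT) = 3.714515, sinh(ωT) = 3.577376
x(T) = p + (x₀−p)·cosh(ωT) + (ẋ₀/ω)·sinh(ωT) ⇒ p·(1 − cosh) = x(T) − x₀·cosh − (ẋ₀/ω)·sinh
numerator   = 0.1193 − (-0.0092)·3.714515 − (-0.0728/3.4673)·3.577376 = 0.228585
denominator = 1 − 3.714515 = -2.714515
p = 0.228585 / -2.714515 = -0.0842

p = -0.0842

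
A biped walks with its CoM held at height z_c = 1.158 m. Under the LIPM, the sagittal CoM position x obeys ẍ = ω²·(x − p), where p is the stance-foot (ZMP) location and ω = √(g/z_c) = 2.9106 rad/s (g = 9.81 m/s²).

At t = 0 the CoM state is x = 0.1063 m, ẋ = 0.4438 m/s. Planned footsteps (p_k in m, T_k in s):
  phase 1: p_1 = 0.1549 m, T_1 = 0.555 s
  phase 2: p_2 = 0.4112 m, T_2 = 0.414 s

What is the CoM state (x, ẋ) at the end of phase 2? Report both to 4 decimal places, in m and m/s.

phase 1: p=0.1549, T=0.555, ωT=1.615383, cosh=2.614314, sinh=2.415500; start (x,ẋ)=(0.106300, 0.443800) → end (x,ẋ)=(0.396153, 0.818548)
phase 2: p=0.4112, T=0.414, ωT=1.204988, cosh=1.818208, sinh=1.518512; start (x,ẋ)=(0.396153, 0.818548) → end (x,ẋ)=(0.810892, 1.421785)

x = 0.8109, ẋ = 1.4218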